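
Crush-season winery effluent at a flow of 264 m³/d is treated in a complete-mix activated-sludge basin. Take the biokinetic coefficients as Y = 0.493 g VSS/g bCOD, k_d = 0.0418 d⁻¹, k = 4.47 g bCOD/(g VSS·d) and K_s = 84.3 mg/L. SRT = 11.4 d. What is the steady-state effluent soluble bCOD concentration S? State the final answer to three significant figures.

Effluent substrate depends only on kinetics and SRT: S = K_s(1 + k_d θ_c) / [θ_c(Yk − k_d) − 1] = 84.3 × (1 + 0.0418 × 11.4) / [11.4 × (0.493 × 4.47 − 0.0418) − 1] = 124.5 / 23.65 = 5.264 mg/L.

S ≈ 5.26 mg/L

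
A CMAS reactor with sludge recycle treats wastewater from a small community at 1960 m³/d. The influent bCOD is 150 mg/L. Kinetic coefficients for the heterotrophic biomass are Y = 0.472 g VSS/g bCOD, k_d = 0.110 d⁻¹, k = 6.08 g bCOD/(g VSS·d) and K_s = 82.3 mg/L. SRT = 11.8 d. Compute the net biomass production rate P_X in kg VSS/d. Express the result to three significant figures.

Effluent substrate depends only on kinetics and SRT: S = K_s(1 + k_d θ_c) / [θ_c(Yk − k_d) − 1] = 82.3 × (1 + 0.110 × 11.8) / [11.8 × (0.472 × 6.08 − 0.110) − 1] = 189.1 / 31.57 = 5.992 mg/L.
Y_obs = Y / (1 + k_d θ_c) = 0.472 / (1 + 0.110 × 11.8) = 0.472 / 2.298 = 0.2054.
Substrate removed = Q·(S₀ − S) = 1960 m³/d × (150 − 5.99) g/m³ = 2.82×10^5 g/d = 282.3 kg/d.
P_X = Y_obs · Q(S₀ − S) = 0.2054 × 282.3 = 57.97 kg VSS/d.

P_X ≈ 58.0 kg VSS/d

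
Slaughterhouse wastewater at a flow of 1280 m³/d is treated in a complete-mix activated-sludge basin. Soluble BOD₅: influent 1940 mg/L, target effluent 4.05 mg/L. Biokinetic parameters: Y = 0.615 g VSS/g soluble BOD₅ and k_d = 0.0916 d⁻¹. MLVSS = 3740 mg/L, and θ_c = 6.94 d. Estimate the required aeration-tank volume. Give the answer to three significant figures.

V ≈ 1730 m³

Rearranging the biomass balance for a CMAS with decay, V = Y·Q·ΔS·θ_c / [X·(1+k_d θ_c)] = 0.615 × 1280 × (1940 − 4.05) × 6.94 / [3740 × (1 + 0.0916 × 6.94)] = 1.06×10^7 / 6118 = 1729 m³.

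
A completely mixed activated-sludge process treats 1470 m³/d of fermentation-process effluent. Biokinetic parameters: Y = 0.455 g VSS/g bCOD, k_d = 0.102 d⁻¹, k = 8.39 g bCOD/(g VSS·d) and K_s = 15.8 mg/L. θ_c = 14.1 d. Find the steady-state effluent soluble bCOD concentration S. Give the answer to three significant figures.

For a completely mixed reactor with recycle the Lawrence–McCarty relation gives S = K_s·(1 + k_d·θ_c) / [θ_c·(Y·k − k_d) − 1] = 15.8 × (1 + 0.102 × 14.1) / [14.1 × (0.455 × 8.39 − 0.102) − 1] = 38.52 / 51.39 = 0.7497 mg/L.

S ≈ 0.750 mg/L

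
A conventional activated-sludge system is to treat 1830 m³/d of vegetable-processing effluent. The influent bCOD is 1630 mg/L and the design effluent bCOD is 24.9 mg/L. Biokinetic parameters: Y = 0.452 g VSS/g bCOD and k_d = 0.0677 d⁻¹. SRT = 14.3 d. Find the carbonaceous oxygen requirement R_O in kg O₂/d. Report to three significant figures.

R_O ≈ 1980 kg O₂/d

The observed yield is Y_obs = Y/(1 + k_d·θ_c) = 0.452 / (1 + 0.0677 × 14.3) = 0.452 / 1.968 = 0.2297 g VSS per g bCOD removed.
Substrate removed = Q·(S₀ − S) = 1830 m³/d × (1630 − 24.9) g/m³ = 2.94×10^6 g/d = 2937 kg/d.
Biomass synthesised: P_X = Y_obs × 2937 = 674.6 kg VSS/d.
R_O = Q·(S₀ − S) − 1.42·P_X = 2937 − 1.42 × 674.6 = 1979 kg O₂/d.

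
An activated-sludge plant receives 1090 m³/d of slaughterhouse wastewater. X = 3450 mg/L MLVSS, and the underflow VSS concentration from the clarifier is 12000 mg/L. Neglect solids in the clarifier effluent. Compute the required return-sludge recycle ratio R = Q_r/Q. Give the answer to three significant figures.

R ≈ 0.404

Solids balance on the clarifier gives (1+R)X = R·X_r, so R = X/(X_r − X) = 3450 / (12000 − 3450) = 0.4035.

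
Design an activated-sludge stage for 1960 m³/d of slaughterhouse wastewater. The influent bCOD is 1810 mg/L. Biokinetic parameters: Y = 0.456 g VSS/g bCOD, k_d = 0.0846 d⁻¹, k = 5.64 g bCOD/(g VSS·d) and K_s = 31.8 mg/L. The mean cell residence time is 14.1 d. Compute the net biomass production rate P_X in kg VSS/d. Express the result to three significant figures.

From the Monod/SRT balance for a CMAS, S = K_s·(1+k_d θ_c)/[θ_c·(Y k − k_d) − 1] = 31.8 × (1 + 0.0846 × 14.1) / [14.1 × (0.456 × 5.64 − 0.0846) − 1] = 69.73 / 34.07 = 2.047 mg/L.
Observed yield with endogenous decay: Y_obs = Y / (1 + k_d·θ_c) = 0.456 / (1 + 0.0846 × 14.1) = 0.456 / 2.193 = 0.2079 g VSS/g bCOD.
ΔS = 1810 − 2.05 = 1808 mg/L, so the substrate removal rate is 1960 × 1808/1000 = 3544 kg bCOD/d.
Net biomass production P_X = Y_obs × Q·(S₀ − S) = 0.2079 × 3544 = 736.9 kg VSS/d.

P_X ≈ 737 kg VSS/d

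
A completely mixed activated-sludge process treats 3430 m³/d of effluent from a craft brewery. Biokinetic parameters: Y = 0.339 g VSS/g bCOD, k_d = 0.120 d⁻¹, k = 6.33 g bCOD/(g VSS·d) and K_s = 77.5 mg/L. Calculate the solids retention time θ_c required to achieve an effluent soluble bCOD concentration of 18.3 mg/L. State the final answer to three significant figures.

Specific growth rate at S = 18.3 mg/L: μ = YkS/(K_s+S) = 0.339·6.33·18.3/(77.5+18.3) = 0.4099 d⁻¹.
θ_c = 1/(μ − k_d) = 1/(0.4099 − 0.120) = 1/0.2899 = 3.449 d.

θ_c ≈ 3.45 d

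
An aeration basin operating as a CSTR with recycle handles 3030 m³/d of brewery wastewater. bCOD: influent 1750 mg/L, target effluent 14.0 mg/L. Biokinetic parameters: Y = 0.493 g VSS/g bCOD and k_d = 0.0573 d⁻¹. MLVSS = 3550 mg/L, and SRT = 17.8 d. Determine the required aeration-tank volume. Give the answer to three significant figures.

V ≈ 6440 m³

Steady-state biomass mass balance: V·X·(1 + k_d·θ_c) = Y·Q·(S₀ − S)·θ_c, so V = 0.493 × 3030 × (1750 − 14.0) × 17.8 / [3550 × (1 + 0.0573 × 17.8)] = 4.62×10^7 / 7171 = 6437 m³.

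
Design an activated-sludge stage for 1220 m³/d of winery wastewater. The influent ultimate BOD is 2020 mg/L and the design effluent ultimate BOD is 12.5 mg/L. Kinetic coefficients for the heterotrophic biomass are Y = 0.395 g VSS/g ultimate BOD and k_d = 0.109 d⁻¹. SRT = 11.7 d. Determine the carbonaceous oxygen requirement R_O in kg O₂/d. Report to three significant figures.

Correct the yield for decay: Y_obs = Y/(1 + k_d θ_c) = 0.395 / (1 + 0.109 × 11.7) = 0.395 / 2.275 = 0.1736.
Substrate removed = Q·(S₀ − S) = 1220 m³/d × (2020 − 12.5) g/m³ = 2.45×10^6 g/d = 2449 kg/d.
P_X = Y_obs·Q·(S₀ − S) = 0.1736 × 2449 = 425.2 kg VSS/d.
R_O = Q·ΔS − 1.42 P_X = 2449 − 603.8 = 1845 kg O₂/d.

R_O ≈ 1850 kg O₂/d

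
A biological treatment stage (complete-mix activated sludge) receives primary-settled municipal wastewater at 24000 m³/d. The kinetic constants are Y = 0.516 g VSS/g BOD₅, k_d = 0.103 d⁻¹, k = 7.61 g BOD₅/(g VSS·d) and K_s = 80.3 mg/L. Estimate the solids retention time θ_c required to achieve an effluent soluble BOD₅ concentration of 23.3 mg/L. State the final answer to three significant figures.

θ_c ≈ 1.28 d

From 1/θ_c = Y·k·S/(K_s + S) − k_d: Y·k·S/(K_s+S) = 0.516 × 7.61 × 23.3 / (80.3 + 23.3) = 0.8831 d⁻¹.
Then 1/θ_c = μ − k_d = 0.8831 − 0.103 = 0.7801 d⁻¹, giving θ_c = 1.282 d.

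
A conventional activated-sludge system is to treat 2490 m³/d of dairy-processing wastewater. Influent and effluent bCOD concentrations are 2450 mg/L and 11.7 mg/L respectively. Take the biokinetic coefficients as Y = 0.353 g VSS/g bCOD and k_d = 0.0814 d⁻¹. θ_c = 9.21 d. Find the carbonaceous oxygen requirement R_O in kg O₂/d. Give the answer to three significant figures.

R_O ≈ 4330 kg O₂/d

The observed yield is Y_obs = Y/(1 + k_d·θ_c) = 0.353 / (1 + 0.0814 × 9.21) = 0.353 / 1.750 = 0.2017 g VSS per g bCOD removed.
ΔS = 2450 − 11.7 = 2438 mg/L, so the substrate removal rate is 2490 × 2438/1000 = 6071 kg bCOD/d.
Net sludge production P_X = 0.2017 × 6071 = 1225 kg VSS/d.
Carbonaceous O₂ demand = substrate oxidised − cell-mass equivalent = 6071 − 1.42 × 1225 = 4332 kg O₂/d.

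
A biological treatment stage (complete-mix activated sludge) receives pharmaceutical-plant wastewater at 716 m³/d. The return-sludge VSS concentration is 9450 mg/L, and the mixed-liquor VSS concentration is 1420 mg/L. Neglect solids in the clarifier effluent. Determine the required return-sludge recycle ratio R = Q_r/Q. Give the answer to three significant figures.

R ≈ 0.177

Solids balance on the clarifier gives (1+R)X = R·X_r, so R = X/(X_r − X) = 1420 / (9450 − 1420) = 0.1768.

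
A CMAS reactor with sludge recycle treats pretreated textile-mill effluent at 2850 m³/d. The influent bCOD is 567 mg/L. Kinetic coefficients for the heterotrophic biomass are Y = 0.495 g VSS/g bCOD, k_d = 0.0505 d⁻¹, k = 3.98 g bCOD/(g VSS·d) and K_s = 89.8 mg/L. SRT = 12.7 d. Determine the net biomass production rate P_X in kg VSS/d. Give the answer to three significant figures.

P_X ≈ 482 kg VSS/d

From the Monod/SRT balance for a CMAS, S = K_s·(1+k_d θ_c)/[θ_c·(Y k − k_d) − 1] = 89.8 × (1 + 0.0505 × 12.7) / [12.7 × (0.495 × 3.98 − 0.0505) − 1] = 147.4 / 23.38 = 6.305 mg/L.
Correct the yield for decay: Y_obs = Y/(1 + k_d θ_c) = 0.495 / (1 + 0.0505 × 12.7) = 0.495 / 1.641 = 0.3016.
ΔS = 567 − 6.30 = 560.7 mg/L, so the substrate removal rate is 2850 × 560.7/1000 = 1598 kg bCOD/d.
P_X = Y_obs · Q(S₀ − S) = 0.3016 × 1598 = 481.9 kg VSS/d.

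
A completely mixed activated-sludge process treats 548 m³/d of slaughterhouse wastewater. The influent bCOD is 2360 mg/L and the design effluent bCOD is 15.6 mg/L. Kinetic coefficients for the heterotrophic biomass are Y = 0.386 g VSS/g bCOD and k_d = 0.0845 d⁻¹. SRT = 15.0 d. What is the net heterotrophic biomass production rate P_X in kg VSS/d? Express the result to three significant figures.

P_X ≈ 219 kg VSS/d

Y_obs = Y / (1 + k_d θ_c) = 0.386 / (1 + 0.0845 × 15.0) = 0.386 / 2.268 = 0.1702.
Q·(S₀ − S) = 548 × (2360 − 15.6) × 10⁻³ = 1285 kg/d removed.
So the net sludge growth is P_X = 0.1702 × 1285 = 218.7 kg VSS/d.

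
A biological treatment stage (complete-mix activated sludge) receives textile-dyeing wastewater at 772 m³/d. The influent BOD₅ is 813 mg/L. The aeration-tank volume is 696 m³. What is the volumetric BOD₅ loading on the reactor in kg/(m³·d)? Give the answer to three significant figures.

L_v ≈ 0.902 kg BOD₅/(m³·d)

Volumetric loading L_v = Q·S₀ / V = 772 × 813 g/m³ / 696.0 m³ = 901.8 g/(m³·d) = 0.9018 kg BOD₅/(m³·d).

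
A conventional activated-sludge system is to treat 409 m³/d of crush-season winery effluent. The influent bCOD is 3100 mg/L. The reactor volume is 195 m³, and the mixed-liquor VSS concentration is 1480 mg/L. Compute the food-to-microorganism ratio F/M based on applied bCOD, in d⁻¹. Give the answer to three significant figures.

F/M = Q·S₀ / (V·X) = 409 × 3100 / (195.0 × 1480) = 4.393 g bCOD·(g VSS·d)⁻¹.

F/M ≈ 4.39 d⁻¹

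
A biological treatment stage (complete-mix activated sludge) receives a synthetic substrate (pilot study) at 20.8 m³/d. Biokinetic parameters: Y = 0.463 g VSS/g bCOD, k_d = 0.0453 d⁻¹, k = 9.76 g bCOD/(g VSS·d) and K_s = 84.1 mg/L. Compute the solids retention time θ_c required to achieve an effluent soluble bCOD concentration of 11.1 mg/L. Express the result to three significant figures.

From 1/θ_c = Y·k·S/(K_s + S) − k_d: Y·k·S/(K_s+S) = 0.463 × 9.76 × 11.1 / (84.1 + 11.1) = 0.5269 d⁻¹.
Then 1/θ_c = μ − k_d = 0.5269 − 0.0453 = 0.4816 d⁻¹, giving θ_c = 2.076 d.

θ_c ≈ 2.08 d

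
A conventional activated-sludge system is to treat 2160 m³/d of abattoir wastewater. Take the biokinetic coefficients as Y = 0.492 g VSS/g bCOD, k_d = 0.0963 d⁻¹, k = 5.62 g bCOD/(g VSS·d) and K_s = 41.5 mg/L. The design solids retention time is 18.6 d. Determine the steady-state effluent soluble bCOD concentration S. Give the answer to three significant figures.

For a completely mixed reactor with recycle the Lawrence–McCarty relation gives S = K_s·(1 + k_d·θ_c) / [θ_c·(Y·k − k_d) − 1] = 41.5 × (1 + 0.0963 × 18.6) / [18.6 × (0.492 × 5.62 − 0.0963) − 1] = 115.8 / 48.64 = 2.382 mg/L.

S ≈ 2.38 mg/L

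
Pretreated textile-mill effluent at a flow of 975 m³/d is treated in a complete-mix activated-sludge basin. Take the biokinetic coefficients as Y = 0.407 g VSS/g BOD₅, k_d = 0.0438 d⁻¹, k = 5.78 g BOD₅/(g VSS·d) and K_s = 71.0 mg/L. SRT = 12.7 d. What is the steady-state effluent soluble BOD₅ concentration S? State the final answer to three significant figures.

From the Monod/SRT balance for a CMAS, S = K_s·(1+k_d θ_c)/[θ_c·(Y k − k_d) − 1] = 71.0 × (1 + 0.0438 × 12.7) / [12.7 × (0.407 × 5.78 − 0.0438) − 1] = 110.5 / 28.32 = 3.902 mg/L.

S ≈ 3.90 mg/L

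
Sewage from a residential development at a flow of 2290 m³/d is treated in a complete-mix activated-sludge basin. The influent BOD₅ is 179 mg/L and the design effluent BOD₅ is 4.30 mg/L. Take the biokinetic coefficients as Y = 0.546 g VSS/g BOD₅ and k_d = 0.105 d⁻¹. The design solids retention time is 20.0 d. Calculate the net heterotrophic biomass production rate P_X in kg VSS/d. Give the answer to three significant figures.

Correct the yield for decay: Y_obs = Y/(1 + k_d θ_c) = 0.546 / (1 + 0.105 × 20.0) = 0.546 / 3.100 = 0.1761.
Substrate removed = Q·(S₀ − S) = 2290 m³/d × (179 − 4.30) g/m³ = 4×10^5 g/d = 400.1 kg/d.
So the net sludge growth is P_X = 0.1761 × 400.1 = 70.46 kg VSS/d.

P_X ≈ 70.5 kg VSS/d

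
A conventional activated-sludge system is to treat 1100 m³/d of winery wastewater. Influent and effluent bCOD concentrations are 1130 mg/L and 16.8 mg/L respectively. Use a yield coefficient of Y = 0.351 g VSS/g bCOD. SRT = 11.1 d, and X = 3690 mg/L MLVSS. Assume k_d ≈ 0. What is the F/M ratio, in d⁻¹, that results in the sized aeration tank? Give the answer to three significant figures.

V·X = Y·Q·ΔS·θ_c gives V = 0.351 × 1100 × (1130 − 16.8) × 11.1 / 3690 = 1293 m³.
F/M = applied load / biomass = Q·S₀/(V·X) = 1100 × 1130 / (1293 × 3690) = 0.2605 d⁻¹.

F/M ≈ 0.261 d⁻¹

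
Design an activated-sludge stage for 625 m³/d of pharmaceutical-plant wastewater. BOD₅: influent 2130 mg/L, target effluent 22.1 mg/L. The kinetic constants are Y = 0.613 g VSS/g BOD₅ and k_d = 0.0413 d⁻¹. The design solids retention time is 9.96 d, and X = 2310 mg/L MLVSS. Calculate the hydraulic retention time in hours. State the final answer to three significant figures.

τ ≈ 94.7 h

From the SRT design equation V = Y Q (S₀−S) θ_c / [X (1 + k_d θ_c)] = 0.613 × 625 × (2130 − 22.1) × 9.96 / [2310 × (1 + 0.0413 × 9.96)] = 8.04×10^6 / 3260 = 2467 m³.
HRT = V/Q = 2467 m³ / 625 m³·d⁻¹ = 3.948 d × 24 = 94.74 h.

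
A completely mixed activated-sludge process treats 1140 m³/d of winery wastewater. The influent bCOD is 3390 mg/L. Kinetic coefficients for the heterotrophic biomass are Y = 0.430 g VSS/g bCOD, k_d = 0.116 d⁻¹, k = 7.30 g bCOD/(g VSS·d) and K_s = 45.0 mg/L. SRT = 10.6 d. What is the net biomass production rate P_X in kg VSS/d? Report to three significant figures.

P_X ≈ 745 kg VSS/d

For a completely mixed reactor with recycle the Lawrence–McCarty relation gives S = K_s·(1 + k_d·θ_c) / [θ_c·(Y·k − k_d) − 1] = 45.0 × (1 + 0.116 × 10.6) / [10.6 × (0.430 × 7.30 − 0.116) − 1] = 100.3 / 31.04 = 3.232 mg/L.
Correct the yield for decay: Y_obs = Y/(1 + k_d θ_c) = 0.430 / (1 + 0.116 × 10.6) = 0.430 / 2.230 = 0.1929.
ΔS = 3390 − 3.23 = 3387 mg/L, so the substrate removal rate is 1140 × 3387/1000 = 3861 kg bCOD/d.
P_X = Y_obs · Q(S₀ − S) = 0.1929 × 3861 = 744.6 kg VSS/d.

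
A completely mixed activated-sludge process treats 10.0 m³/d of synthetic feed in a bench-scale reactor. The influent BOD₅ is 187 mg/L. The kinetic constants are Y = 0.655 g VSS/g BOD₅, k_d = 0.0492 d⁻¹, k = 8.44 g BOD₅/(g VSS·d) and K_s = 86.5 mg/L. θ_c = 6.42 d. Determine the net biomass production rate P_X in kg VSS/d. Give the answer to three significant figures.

P_X ≈ 0.914 kg VSS/d

For a completely mixed reactor with recycle the Lawrence–McCarty relation gives S = K_s·(1 + k_d·θ_c) / [θ_c·(Y·k − k_d) − 1] = 86.5 × (1 + 0.0492 × 6.42) / [6.42 × (0.655 × 8.44 − 0.0492) − 1] = 113.8 / 34.18 = 3.331 mg/L.
Observed yield with endogenous decay: Y_obs = Y / (1 + k_d·θ_c) = 0.655 / (1 + 0.0492 × 6.42) = 0.655 / 1.316 = 0.4978 g VSS/g BOD₅.
Q·(S₀ − S) = 10.0 × (187 − 3.33) × 10⁻³ = 1.837 kg/d removed.
Net biomass production P_X = Y_obs × Q·(S₀ − S) = 0.4978 × 1.837 = 0.9143 kg VSS/d.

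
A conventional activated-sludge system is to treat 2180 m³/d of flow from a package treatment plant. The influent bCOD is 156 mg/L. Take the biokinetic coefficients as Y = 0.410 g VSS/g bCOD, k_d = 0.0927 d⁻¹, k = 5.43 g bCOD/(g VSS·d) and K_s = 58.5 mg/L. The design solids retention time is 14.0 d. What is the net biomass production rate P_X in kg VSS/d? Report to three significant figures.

For a completely mixed reactor with recycle the Lawrence–McCarty relation gives S = K_s·(1 + k_d·θ_c) / [θ_c·(Y·k − k_d) − 1] = 58.5 × (1 + 0.0927 × 14.0) / [14.0 × (0.410 × 5.43 − 0.0927) − 1] = 134.4 / 28.87 = 4.656 mg/L.
The observed yield is Y_obs = Y/(1 + k_d·θ_c) = 0.410 / (1 + 0.0927 × 14.0) = 0.410 / 2.298 = 0.1784 g VSS per g bCOD removed.
ΔS = 156 − 4.66 = 151.3 mg/L, so the substrate removal rate is 2180 × 151.3/1000 = 329.9 kg bCOD/d.
Biomass produced: P_X = Y_obs·Q·ΔS = 0.1784 × 329.9 ≈ 58.87 kg VSS/d.

P_X ≈ 58.9 kg VSS/d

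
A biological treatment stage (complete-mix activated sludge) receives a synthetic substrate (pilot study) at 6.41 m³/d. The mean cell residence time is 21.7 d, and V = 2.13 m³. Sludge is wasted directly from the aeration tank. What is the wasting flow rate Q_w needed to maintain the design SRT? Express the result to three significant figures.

Q_w ≈ 0.0982 m³/d

Wasting from the aeration tank: Q_w = V / θ_c = 2.130 / 21.7 = 0.09816 m³/d.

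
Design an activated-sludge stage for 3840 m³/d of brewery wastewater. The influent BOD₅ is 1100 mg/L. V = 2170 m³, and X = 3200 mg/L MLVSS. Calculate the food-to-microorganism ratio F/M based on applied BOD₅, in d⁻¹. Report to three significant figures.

F/M ≈ 0.608 d⁻¹

F/M = Q·S₀ / (V·X) = 3840 × 1100 / (2170 × 3200) = 0.6083 g BOD₅·(g VSS·d)⁻¹.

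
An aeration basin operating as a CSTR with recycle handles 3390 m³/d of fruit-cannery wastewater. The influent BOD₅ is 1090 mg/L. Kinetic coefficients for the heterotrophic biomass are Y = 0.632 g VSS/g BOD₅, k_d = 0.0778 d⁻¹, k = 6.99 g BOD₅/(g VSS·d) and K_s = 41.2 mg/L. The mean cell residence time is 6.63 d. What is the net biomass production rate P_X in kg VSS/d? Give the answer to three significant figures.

From the Monod/SRT balance for a CMAS, S = K_s·(1+k_d θ_c)/[θ_c·(Y k − k_d) − 1] = 41.2 × (1 + 0.0778 × 6.63) / [6.63 × (0.632 × 6.99 − 0.0778) − 1] = 62.45 / 27.77 = 2.249 mg/L.
Y_obs = Y / (1 + k_d θ_c) = 0.632 / (1 + 0.0778 × 6.63) = 0.632 / 1.516 = 0.4169.
Mass of BOD₅ removed per day: Q(S₀ − S) = 3390 × 1088 g/m³ = 3687 kg/d.
P_X = Y_obs · Q(S₀ − S) = 0.4169 × 3687 = 1537 kg VSS/d.

P_X ≈ 1540 kg VSS/d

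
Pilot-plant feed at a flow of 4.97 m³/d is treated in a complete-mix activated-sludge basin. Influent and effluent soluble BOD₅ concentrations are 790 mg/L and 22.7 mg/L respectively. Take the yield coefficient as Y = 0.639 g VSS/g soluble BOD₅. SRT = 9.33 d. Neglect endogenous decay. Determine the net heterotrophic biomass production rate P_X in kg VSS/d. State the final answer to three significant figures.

P_X ≈ 2.44 kg VSS/d

With endogenous decay neglected, the observed yield equals the true yield: Y_obs = Y = 0.639 g VSS/g soluble BOD₅.
Substrate removed = Q·(S₀ − S) = 4.97 m³/d × (790 − 22.7) g/m³ = 3.81×10^3 g/d = 3.813 kg/d.
Biomass produced: P_X = Y_obs·Q·ΔS = 0.6390 × 3.813 ≈ 2.437 kg VSS/d.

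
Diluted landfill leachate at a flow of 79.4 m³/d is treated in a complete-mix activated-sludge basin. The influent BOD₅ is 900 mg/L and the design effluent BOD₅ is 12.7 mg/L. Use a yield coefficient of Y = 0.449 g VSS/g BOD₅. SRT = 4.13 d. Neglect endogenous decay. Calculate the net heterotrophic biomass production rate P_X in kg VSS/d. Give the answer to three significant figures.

P_X ≈ 31.6 kg VSS/d

Since k_d ≈ 0, Y_obs = Y = 0.449 g VSS/g BOD₅.
Substrate removed = Q·(S₀ − S) = 79.4 m³/d × (900 − 12.7) g/m³ = 7.05×10^4 g/d = 70.45 kg/d.
P_X = Y_obs · Q(S₀ − S) = 0.4490 × 70.45 = 31.63 kg VSS/d.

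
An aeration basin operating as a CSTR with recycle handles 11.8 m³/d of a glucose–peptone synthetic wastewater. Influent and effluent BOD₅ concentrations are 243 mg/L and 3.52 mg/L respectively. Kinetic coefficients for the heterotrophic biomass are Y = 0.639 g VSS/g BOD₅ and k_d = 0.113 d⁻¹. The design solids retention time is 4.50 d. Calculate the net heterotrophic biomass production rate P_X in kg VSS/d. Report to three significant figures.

P_X ≈ 1.20 kg VSS/d

Correct the yield for decay: Y_obs = Y/(1 + k_d θ_c) = 0.639 / (1 + 0.113 × 4.50) = 0.639 / 1.509 = 0.4236.
Substrate removed = Q·(S₀ − S) = 11.8 m³/d × (243 − 3.52) g/m³ = 2.83×10^3 g/d = 2.826 kg/d.
So the net sludge growth is P_X = 0.4236 × 2.826 = 1.197 kg VSS/d.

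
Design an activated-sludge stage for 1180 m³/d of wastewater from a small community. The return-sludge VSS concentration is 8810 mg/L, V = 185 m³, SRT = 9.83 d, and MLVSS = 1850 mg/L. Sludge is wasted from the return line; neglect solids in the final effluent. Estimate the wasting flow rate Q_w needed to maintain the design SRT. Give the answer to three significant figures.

Q_w ≈ 3.95 m³/d

θ_c = V·X/(Q_w·X_r) when wasting from the recycle, so Q_w = V·X/(θ_c·X_r) = 185.0 × 1850 / (9.83 × 8810) = 3.952 m³/d.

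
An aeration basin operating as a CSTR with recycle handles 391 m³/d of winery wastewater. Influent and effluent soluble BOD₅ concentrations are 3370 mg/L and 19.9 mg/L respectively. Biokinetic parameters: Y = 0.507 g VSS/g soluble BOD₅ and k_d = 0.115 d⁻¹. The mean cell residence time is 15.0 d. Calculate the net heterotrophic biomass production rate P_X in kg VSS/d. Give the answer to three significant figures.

P_X ≈ 244 kg VSS/d

Y_obs = Y / (1 + k_d θ_c) = 0.507 / (1 + 0.115 × 15.0) = 0.507 / 2.725 = 0.1861.
Substrate removed = Q·(S₀ − S) = 391 m³/d × (3370 − 19.9) g/m³ = 1.31×10^6 g/d = 1310 kg/d.
Net biomass production P_X = Y_obs × Q·(S₀ − S) = 0.1861 × 1310 = 243.7 kg VSS/d.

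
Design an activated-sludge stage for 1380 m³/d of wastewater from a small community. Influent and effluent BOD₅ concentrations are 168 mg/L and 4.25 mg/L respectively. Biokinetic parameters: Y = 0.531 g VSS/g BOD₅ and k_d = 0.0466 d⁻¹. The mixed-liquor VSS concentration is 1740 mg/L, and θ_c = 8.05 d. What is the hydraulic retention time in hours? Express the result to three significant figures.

τ ≈ 7.02 h

Rearranging the biomass balance for a CMAS with decay, V = Y·Q·ΔS·θ_c / [X·(1+k_d θ_c)] = 0.531 × 1380 × (168 − 4.25) × 8.05 / [1740 × (1 + 0.0466 × 8.05)] = 9.66×10^5 / 2393 = 403.7 m³.
HRT = V/Q = 403.7 m³ / 1380 m³·d⁻¹ = 0.2925 d × 24 = 7.021 h.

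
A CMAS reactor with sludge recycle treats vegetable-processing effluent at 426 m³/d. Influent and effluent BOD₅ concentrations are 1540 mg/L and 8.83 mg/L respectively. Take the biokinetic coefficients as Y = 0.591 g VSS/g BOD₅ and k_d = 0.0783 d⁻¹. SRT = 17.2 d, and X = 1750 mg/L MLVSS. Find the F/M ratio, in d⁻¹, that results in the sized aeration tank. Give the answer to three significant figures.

From the SRT design equation V = Y Q (S₀−S) θ_c / [X (1 + k_d θ_c)] = 0.591 × 426 × (1540 − 8.83) × 17.2 / [1750 × (1 + 0.0783 × 17.2)] = 6.63×10^6 / 4107 = 1615 m³.
F/M = Q·S₀ / (V·X) = 426 × 1540 / (1615 × 1750) = 0.2322 g BOD₅·(g VSS·d)⁻¹.

F/M ≈ 0.232 d⁻¹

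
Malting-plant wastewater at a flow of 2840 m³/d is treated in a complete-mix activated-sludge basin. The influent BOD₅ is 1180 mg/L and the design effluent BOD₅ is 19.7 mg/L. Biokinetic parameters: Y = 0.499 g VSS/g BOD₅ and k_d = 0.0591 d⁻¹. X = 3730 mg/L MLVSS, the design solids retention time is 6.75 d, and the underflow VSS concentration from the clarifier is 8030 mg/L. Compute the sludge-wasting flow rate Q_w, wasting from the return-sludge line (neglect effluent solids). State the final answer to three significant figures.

Rearranging the biomass balance for a CMAS with decay, V = Y·Q·ΔS·θ_c / [X·(1+k_d θ_c)] = 0.499 × 2840 × (1180 − 19.7) × 6.75 / [3730 × (1 + 0.0591 × 6.75)] = 1.11×10^7 / 5218 = 2127 m³.
Wasting from the return line (neglecting effluent solids): Q_w = V·X / (θ_c·X_r) = 2127 × 3730 / (6.75 × 8030) = 146.4 m³/d.

Q_w ≈ 146 m³/d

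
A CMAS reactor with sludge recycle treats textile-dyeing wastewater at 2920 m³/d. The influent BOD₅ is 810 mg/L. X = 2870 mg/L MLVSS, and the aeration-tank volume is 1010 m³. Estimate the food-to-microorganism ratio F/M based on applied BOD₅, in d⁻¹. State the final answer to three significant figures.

F/M = applied load / biomass = Q·S₀/(V·X) = 2920 × 810 / (1010 × 2870) = 0.8160 d⁻¹.

F/M ≈ 0.816 d⁻¹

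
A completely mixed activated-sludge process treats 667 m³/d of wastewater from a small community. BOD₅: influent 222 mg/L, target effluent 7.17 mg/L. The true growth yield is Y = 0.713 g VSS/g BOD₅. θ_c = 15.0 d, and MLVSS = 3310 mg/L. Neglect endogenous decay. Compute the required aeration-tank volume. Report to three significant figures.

V ≈ 463 m³

V·X = Y·Q·ΔS·θ_c gives V = 0.713 × 667 × (222 − 7.17) × 15.0 / 3310 = 463.0 m³.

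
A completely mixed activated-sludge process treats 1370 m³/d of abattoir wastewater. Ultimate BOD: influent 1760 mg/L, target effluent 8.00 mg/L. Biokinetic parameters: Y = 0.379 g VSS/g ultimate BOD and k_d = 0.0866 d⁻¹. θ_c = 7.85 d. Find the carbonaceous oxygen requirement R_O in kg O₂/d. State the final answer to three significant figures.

The observed yield is Y_obs = Y/(1 + k_d·θ_c) = 0.379 / (1 + 0.0866 × 7.85) = 0.379 / 1.680 = 0.2256 g VSS per g ultimate BOD removed.
Substrate removed = Q·(S₀ − S) = 1370 m³/d × (1760 − 8.00) g/m³ = 2.4×10^6 g/d = 2400 kg/d.
Biomass synthesised: P_X = Y_obs × 2400 = 541.5 kg VSS/d.
R_O = Q·(S₀ − S) − 1.42·P_X = 2400 − 1.42 × 541.5 = 1631 kg O₂/d.

R_O ≈ 1630 kg O₂/d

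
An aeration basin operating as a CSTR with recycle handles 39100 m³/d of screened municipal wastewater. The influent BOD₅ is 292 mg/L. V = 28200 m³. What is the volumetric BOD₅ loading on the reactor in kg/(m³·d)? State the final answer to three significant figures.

Applied BOD₅ load per unit volume = Q·S₀/V = (39100 × 292/1000)/28200 = 0.4049 kg BOD₅·m⁻³·d⁻¹.

L_v ≈ 0.405 kg BOD₅/(m³·d)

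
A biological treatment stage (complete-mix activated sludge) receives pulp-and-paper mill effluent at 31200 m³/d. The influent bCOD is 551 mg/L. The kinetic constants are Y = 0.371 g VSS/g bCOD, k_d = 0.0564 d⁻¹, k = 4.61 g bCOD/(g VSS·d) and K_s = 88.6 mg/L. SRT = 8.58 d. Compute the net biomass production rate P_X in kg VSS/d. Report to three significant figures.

Effluent substrate depends only on kinetics and SRT: S = K_s(1 + k_d θ_c) / [θ_c(Yk − k_d) − 1] = 88.6 × (1 + 0.0564 × 8.58) / [8.58 × (0.371 × 4.61 − 0.0564) − 1] = 131.5 / 13.19 = 9.967 mg/L.
The observed yield is Y_obs = Y/(1 + k_d·θ_c) = 0.371 / (1 + 0.0564 × 8.58) = 0.371 / 1.484 = 0.2500 g VSS per g bCOD removed.
ΔS = 551 − 9.97 = 541.0 mg/L, so the substrate removal rate is 31200 × 541.0/1000 = 16880 kg bCOD/d.
P_X = Y_obs · Q(S₀ − S) = 0.2500 × 16880 = 4220 kg VSS/d.

P_X ≈ 4220 kg VSS/d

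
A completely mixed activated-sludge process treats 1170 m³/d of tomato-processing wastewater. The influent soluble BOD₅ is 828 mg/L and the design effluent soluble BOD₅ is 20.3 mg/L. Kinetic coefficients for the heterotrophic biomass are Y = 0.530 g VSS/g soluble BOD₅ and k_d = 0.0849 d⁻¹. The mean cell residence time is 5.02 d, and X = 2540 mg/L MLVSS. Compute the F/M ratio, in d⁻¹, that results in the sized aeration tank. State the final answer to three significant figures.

Rearranging the biomass balance for a CMAS with decay, V = Y·Q·ΔS·θ_c / [X·(1+k_d θ_c)] = 0.530 × 1170 × (828 − 20.3) × 5.02 / [2540 × (1 + 0.0849 × 5.02)] = 2.51×10^6 / 3623 = 694.1 m³.
F/M = Q·S₀ / (V·X) = 1170 × 828 / (694.1 × 2540) = 0.5495 g soluble BOD₅·(g VSS·d)⁻¹.

F/M ≈ 0.550 d⁻¹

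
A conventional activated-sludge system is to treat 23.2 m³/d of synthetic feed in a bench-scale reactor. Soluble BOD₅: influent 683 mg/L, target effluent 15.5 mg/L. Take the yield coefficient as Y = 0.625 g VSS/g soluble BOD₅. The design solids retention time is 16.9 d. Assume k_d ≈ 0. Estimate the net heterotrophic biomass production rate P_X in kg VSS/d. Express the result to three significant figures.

Since k_d ≈ 0, Y_obs = Y = 0.625 g VSS/g soluble BOD₅.
Substrate removed = Q·(S₀ − S) = 23.2 m³/d × (683 − 15.5) g/m³ = 1.55×10^4 g/d = 15.49 kg/d.
Biomass produced: P_X = Y_obs·Q·ΔS = 0.6250 × 15.49 ≈ 9.679 kg VSS/d.

P_X ≈ 9.68 kg VSS/d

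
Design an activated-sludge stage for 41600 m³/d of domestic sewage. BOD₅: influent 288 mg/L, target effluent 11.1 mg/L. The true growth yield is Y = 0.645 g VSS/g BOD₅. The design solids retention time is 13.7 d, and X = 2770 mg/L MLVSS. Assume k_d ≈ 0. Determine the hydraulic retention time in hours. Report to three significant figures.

τ ≈ 21.2 h

V·X = Y·Q·ΔS·θ_c gives V = 0.645 × 41600 × (288 − 11.1) × 13.7 / 2770 = 36747 m³.
HRT = V/Q = 36747 m³ / 41600 m³·d⁻¹ = 0.8833 d × 24 = 21.20 h.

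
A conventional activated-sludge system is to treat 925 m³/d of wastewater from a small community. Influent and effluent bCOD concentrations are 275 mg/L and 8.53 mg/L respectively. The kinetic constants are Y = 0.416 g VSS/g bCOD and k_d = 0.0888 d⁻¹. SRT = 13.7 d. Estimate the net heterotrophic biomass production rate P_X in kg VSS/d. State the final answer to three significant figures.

P_X ≈ 46.3 kg VSS/d

Observed yield with endogenous decay: Y_obs = Y / (1 + k_d·θ_c) = 0.416 / (1 + 0.0888 × 13.7) = 0.416 / 2.217 = 0.1877 g VSS/g bCOD.
Mass of bCOD removed per day: Q(S₀ − S) = 925 × 266.5 g/m³ = 246.5 kg/d.
P_X = Y_obs · Q(S₀ − S) = 0.1877 × 246.5 = 46.26 kg VSS/d.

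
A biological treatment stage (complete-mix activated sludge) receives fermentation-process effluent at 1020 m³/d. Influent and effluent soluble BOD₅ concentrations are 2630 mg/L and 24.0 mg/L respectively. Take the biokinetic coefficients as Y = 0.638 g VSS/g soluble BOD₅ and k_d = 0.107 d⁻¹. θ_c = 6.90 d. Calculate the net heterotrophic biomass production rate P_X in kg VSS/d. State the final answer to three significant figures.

P_X ≈ 976 kg VSS/d

Y_obs = Y / (1 + k_d θ_c) = 0.638 / (1 + 0.107 × 6.90) = 0.638 / 1.738 = 0.3670.
Q·(S₀ − S) = 1020 × (2630 − 24.0) × 10⁻³ = 2658 kg/d removed.
P_X = Y_obs · Q(S₀ − S) = 0.3670 × 2658 = 975.6 kg VSS/d.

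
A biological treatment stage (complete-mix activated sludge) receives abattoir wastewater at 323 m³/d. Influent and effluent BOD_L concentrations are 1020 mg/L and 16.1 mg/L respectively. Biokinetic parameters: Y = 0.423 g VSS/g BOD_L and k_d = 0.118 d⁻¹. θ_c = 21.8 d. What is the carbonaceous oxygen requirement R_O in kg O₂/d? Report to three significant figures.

Correct the yield for decay: Y_obs = Y/(1 + k_d θ_c) = 0.423 / (1 + 0.118 × 21.8) = 0.423 / 3.572 = 0.1184.
Mass of BOD_L removed per day: Q(S₀ − S) = 323 × 1004 g/m³ = 324.3 kg/d.
P_X = Y_obs·Q·(S₀ − S) = 0.1184 × 324.3 = 38.39 kg VSS/d.
R_O = Q·ΔS − 1.42 P_X = 324.3 − 54.52 = 269.7 kg O₂/d.

R_O ≈ 270 kg O₂/d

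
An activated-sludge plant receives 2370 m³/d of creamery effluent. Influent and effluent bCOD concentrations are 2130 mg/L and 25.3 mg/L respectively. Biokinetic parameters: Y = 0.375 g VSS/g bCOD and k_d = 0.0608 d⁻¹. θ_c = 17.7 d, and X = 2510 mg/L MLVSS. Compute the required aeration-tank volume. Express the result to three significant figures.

Rearranging the biomass balance for a CMAS with decay, V = Y·Q·ΔS·θ_c / [X·(1+k_d θ_c)] = 0.375 × 2370 × (2130 − 25.3) × 17.7 / [2510 × (1 + 0.0608 × 17.7)] = 3.31×10^7 / 5211 = 6353 m³.

V ≈ 6350 m³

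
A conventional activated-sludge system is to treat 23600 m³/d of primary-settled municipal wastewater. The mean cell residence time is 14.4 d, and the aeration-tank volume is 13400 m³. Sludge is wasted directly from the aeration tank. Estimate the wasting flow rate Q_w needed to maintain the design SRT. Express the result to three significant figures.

For wasting at MLVSS concentration, Q_w = V/θ_c = 13400/14.4 = 930.6 m³/d.

Q_w ≈ 931 m³/d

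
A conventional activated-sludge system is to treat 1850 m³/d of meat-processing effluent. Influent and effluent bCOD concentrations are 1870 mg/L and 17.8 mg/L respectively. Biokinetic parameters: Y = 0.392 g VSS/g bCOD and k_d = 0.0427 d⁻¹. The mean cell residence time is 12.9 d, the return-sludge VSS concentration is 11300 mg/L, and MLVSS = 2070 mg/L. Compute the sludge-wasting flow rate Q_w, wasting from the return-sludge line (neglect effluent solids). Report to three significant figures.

Q_w ≈ 76.6 m³/d

Steady-state biomass mass balance: V·X·(1 + k_d·θ_c) = Y·Q·(S₀ − S)·θ_c, so V = 0.392 × 1850 × (1870 − 17.8) × 12.9 / [2070 × (1 + 0.0427 × 12.9)] = 1.73×10^7 / 3210 = 5398 m³.
θ_c = V·X/(Q_w·X_r) when wasting from the recycle, so Q_w = V·X/(θ_c·X_r) = 5398 × 2070 / (12.9 × 11300) = 76.65 m³/d.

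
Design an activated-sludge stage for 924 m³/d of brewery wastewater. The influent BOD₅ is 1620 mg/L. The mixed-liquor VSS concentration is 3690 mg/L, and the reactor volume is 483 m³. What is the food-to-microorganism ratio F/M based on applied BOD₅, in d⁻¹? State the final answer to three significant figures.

F/M = Q·S₀ / (V·X) = 924 × 1620 / (483.0 × 3690) = 0.8399 g BOD₅·(g VSS·d)⁻¹.

F/M ≈ 0.840 d⁻¹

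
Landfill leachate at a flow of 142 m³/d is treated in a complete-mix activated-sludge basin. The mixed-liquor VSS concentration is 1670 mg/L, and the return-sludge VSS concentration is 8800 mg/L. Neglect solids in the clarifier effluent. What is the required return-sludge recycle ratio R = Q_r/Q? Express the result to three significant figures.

R ≈ 0.234

Mass balance around the secondary clarifier (neglecting effluent solids): R = X / (X_r − X) = 1670 / (8800 − 1670) = 0.2342.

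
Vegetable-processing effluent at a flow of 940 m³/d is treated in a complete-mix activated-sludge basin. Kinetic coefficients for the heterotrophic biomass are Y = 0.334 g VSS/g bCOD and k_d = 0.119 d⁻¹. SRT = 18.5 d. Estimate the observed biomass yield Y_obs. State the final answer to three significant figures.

Y_obs = Y / (1 + k_d θ_c) = 0.334 / (1 + 0.119 × 18.5) = 0.334 / 3.201 = 0.1043.

Y_obs ≈ 0.104 g VSS/g bCOD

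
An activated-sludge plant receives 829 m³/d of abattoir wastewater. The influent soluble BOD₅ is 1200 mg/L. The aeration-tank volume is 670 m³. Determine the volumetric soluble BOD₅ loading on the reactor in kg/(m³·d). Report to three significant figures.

L_v ≈ 1.48 kg soluble BOD₅/(m³·d)

L_v = Q S₀ / V = 829 × 1200 × 10⁻³ / 670.0 = 1.485 kg/(m³·d).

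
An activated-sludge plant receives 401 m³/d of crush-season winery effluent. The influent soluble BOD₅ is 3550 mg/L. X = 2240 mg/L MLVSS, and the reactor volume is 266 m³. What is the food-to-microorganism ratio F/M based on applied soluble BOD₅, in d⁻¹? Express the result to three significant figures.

F/M ≈ 2.39 d⁻¹

F/M = Q·S₀ / (V·X) = 401 × 3550 / (266.0 × 2240) = 2.389 g soluble BOD₅·(g VSS·d)⁻¹.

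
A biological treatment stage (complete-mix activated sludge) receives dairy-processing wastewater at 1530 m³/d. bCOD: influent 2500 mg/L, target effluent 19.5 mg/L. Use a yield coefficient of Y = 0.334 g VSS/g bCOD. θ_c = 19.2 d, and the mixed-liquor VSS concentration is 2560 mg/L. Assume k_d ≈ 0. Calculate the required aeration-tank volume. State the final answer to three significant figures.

With k_d = 0 the design equation reduces to V = Y Q (S₀−S) θ_c / X = 0.334 × 1530 × (2500 − 19.5) × 19.2 / 2560 = 9507 m³.

V ≈ 9510 m³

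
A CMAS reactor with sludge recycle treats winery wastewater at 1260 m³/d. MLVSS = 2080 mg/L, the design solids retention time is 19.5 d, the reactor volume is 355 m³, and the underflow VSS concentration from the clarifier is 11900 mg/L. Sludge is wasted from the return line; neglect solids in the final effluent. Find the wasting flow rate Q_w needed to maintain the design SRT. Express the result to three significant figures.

Q_w ≈ 3.18 m³/d

Wasting from the return line (neglecting effluent solids): Q_w = V·X / (θ_c·X_r) = 355.0 × 2080 / (19.5 × 11900) = 3.182 m³/d.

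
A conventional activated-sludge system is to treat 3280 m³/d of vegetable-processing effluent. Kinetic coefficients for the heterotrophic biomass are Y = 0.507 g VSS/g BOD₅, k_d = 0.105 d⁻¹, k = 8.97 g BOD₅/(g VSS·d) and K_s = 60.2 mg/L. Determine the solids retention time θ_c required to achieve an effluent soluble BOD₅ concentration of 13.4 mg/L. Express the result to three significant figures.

From 1/θ_c = Y·k·S/(K_s + S) − k_d: Y·k·S/(K_s+S) = 0.507 × 8.97 × 13.4 / (60.2 + 13.4) = 0.8280 d⁻¹.
1/θ_c = 0.8280 − 0.105 = 0.7230 d⁻¹, so θ_c = 1.383 d.

θ_c ≈ 1.38 d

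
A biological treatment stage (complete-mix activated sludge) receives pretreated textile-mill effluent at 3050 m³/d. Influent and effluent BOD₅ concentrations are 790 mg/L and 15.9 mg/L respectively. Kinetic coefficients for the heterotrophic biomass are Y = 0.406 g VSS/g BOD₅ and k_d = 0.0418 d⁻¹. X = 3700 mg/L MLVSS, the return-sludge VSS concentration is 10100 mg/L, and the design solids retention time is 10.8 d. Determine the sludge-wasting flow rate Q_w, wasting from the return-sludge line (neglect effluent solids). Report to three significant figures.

Steady-state biomass mass balance: V·X·(1 + k_d·θ_c) = Y·Q·(S₀ − S)·θ_c, so V = 0.406 × 3050 × (790 − 15.9) × 10.8 / [3700 × (1 + 0.0418 × 10.8)] = 1.04×10^7 / 5370 = 1928 m³.
Q_w = (V·X)/(θ_c X_r) = 1928 × 3700 / (10.8 × 10100) = 65.39 m³/d.

Q_w ≈ 65.4 m³/d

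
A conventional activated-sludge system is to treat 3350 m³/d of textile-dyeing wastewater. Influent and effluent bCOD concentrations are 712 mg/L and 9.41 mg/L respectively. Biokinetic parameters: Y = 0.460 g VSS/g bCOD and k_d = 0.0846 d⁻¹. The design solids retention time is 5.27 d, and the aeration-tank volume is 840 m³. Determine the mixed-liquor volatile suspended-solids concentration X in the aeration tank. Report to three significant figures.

X = Y·Q·ΔS·θ_c / [V·(1 + k_d θ_c)] = 0.460 × 3350 × (712 − 9.41) × 5.27 / [840 × (1 + 0.0846 × 5.27)] = 4698 mg/L.

X ≈ 4700 mg/L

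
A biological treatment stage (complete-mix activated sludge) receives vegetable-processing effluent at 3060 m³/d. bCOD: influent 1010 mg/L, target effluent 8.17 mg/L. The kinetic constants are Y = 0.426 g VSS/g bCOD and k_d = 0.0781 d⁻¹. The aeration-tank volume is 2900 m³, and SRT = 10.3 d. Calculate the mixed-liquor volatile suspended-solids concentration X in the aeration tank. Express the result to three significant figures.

Solving the biomass balance for X: X = Y Q (S₀−S) θ_c / [V (1+k_d θ_c)] = 0.426 × 3060 × (1010 − 8.17) × 10.3 / [2900 × (1 + 0.0781 × 10.3)] = 2571 mg/L.

X ≈ 2570 mg/L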